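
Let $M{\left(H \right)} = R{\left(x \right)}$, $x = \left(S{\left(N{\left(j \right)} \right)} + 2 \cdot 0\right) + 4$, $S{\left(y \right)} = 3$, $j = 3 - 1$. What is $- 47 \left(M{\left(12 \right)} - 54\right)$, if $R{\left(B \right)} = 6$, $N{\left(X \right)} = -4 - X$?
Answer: $2256$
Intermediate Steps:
$j = 2$ ($j = 3 - 1 = 2$)
$x = 7$ ($x = \left(3 + 2 \cdot 0\right) + 4 = \left(3 + 0\right) + 4 = 3 + 4 = 7$)
$M{\left(H \right)} = 6$
$- 47 \left(M{\left(12 \right)} - 54\right) = - 47 \left(6 - 54\right) = \left(-47\right) \left(-48\right) = 2256$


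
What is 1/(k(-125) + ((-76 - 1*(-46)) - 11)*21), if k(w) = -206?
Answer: -1/1067 ≈ -0.00093721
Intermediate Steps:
1/(k(-125) + ((-76 - 1*(-46)) - 11)*21) = 1/(-206 + ((-76 - 1*(-46)) - 11)*21) = 1/(-206 + ((-76 + 46) - 11)*21) = 1/(-206 + (-30 - 11)*21) = 1/(-206 - 41*21) = 1/(-206 - 861) = 1/(-1067) = -1/1067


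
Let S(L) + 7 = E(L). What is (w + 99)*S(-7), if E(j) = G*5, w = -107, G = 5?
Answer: -144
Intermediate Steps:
E(j) = 25 (E(j) = 5*5 = 25)
S(L) = 18 (S(L) = -7 + 25 = 18)
(w + 99)*S(-7) = (-107 + 99)*18 = -8*18 = -144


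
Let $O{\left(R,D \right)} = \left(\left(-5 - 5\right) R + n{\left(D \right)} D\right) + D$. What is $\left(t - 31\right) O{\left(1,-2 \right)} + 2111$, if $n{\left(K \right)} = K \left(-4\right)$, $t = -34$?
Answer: $3931$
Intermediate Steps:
$n{\left(K \right)} = - 4 K$
$O{\left(R,D \right)} = D - 10 R - 4 D^{2}$ ($O{\left(R,D \right)} = \left(\left(-5 - 5\right) R + - 4 D D\right) + D = \left(- 10 R - 4 D^{2}\right) + D = D - 10 R - 4 D^{2}$)
$\left(t - 31\right) O{\left(1,-2 \right)} + 2111 = \left(-34 - 31\right) \left(-2 - 10 - 4 \left(-2\right)^{2}\right) + 2111 = - 65 \left(-2 - 10 - 16\right) + 2111 = \left(-65\right) \left(-28\right) + 2111 = 1820 + 2111 = 3931$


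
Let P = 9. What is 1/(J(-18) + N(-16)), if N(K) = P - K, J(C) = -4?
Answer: 1/21 ≈ 0.047619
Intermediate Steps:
N(K) = 9 - K
1/(J(-18) + N(-16)) = 1/(-4 + (9 - 1*(-16))) = 1/(-4 + (9 + 16)) = 1/(-4 + 25) = 1/21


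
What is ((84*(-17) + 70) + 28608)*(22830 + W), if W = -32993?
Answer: -276941750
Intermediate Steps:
((84*(-17) + 70) + 28608)*(22830 + W) = ((84*(-17) + 70) + 28608)*(22830 - 32993) = ((-1428 + 70) + 28608)*(-10163) = (-1358 + 28608)*(-10163) = 27250*(-10163) = -276941750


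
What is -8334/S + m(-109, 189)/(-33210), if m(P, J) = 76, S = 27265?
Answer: -16588/53865 ≈ -0.30796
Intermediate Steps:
-8334/S + m(-109, 189)/(-33210) = -8334/27265 + 76/(-33210) = -8334*1/27265 + 76*(-1/33210) = -8334/27265 - 38/16605 = -16588/53865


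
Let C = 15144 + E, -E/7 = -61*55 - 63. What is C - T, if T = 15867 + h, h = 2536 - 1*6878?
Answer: 27545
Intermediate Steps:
E = 23926 (E = -7*(-61*55 - 63) = -7*(-3355 - 63) = -7*(-3418) = 23926)
h = -4342 (h = 2536 - 6878 = -4342)
C = 39070 (C = 15144 + 23926 = 39070)
T = 11525 (T = 15867 - 4342 = 11525)
C - T = 39070 - 1*11525 = 39070 - 11525 = 27545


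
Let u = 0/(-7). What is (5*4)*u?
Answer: 0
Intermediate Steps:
u = 0 (u = 0*(-⅐) = 0)
(5*4)*u = (5*4)*0 = 20*0 = 0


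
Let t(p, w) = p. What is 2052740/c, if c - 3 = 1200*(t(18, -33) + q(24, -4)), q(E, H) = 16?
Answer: 2052740/40803 ≈ 50.309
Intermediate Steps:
c = 40803 (c = 3 + 1200*(18 + 16) = 3 + 1200*34 = 3 + 40800 = 40803)
2052740/c = 2052740/40803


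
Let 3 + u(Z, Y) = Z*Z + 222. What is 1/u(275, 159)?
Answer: 1/75844 ≈ 1.3185e-5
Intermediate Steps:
u(Z, Y) = 219 + Z**2 (u(Z, Y) = -3 + (Z*Z + 222) = -3 + (Z**2 + 222) = -3 + (222 + Z**2) = 219 + Z**2)
1/u(275, 159) = 1/(219 + 275**2) = 1/(219 + 75625) = 1/75844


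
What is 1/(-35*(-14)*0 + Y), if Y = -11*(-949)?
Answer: 1/10439 ≈ 9.5795e-5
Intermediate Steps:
Y = 10439
1/(-35*(-14)*0 + Y) = 1/(-35*(-14)*0 + 10439) = 1/(490*0 + 10439) = 1/(0 + 10439) = 1/10439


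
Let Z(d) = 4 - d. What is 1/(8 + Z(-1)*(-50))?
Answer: -1/242 ≈ -0.0041322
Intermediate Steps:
1/(8 + Z(-1)*(-50)) = 1/(8 + (4 - 1*(-1))*(-50)) = 1/(8 + (4 + 1)*(-50)) = 1/(8 + 5*(-50)) = 1/(8 - 250) = 1/(-242) = -1/242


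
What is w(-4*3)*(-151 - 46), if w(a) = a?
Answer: 2364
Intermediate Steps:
w(-4*3)*(-151 - 46) = (-4*3)*(-151 - 46) = -12*(-197) = 2364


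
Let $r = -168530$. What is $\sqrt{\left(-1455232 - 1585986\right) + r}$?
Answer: $2 i \sqrt{802437} \approx 1791.6 i$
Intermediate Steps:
$\sqrt{\left(-1455232 - 1585986\right) + r} = \sqrt{\left(-1455232 - 1585986\right) - 168530} = \sqrt{-3041218 - 168530} = \sqrt{-3209748} = 2 i \sqrt{802437}$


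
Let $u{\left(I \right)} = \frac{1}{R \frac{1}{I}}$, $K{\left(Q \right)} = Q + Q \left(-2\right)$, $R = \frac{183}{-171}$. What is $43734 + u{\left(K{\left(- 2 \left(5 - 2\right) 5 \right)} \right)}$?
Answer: $\frac{2666064}{61} \approx 43706.0$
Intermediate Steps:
$R = - \frac{61}{57}$ ($R = 183 \left(- \frac{1}{171}\right) = - \frac{61}{57} \approx -1.0702$)
$K{\left(Q \right)} = - Q$ ($K{\left(Q \right)} = Q - 2 Q = - Q$)
$u{\left(I \right)} = - \frac{57 I}{61}$ ($u{\left(I \right)} = \frac{1}{\left(- \frac{61}{57}\right) \frac{1}{I}} = - \frac{57 I}{61}$)
$43734 + u{\left(K{\left(- 2 \left(5 - 2\right) 5 \right)} \right)} = 43734 - \frac{57 \left(- - 2 \left(5 - 2\right) 5\right)}{61} = 43734 - \frac{57 \left(- \left(-2\right) 3 \cdot 5\right)}{61} = 43734 - \frac{57 \left(- \left(-6\right) 5\right)}{61} = 43734 - \frac{57 \left(\left(-1\right) \left(-30\right)\right)}{61} = 43734 - \frac{1710}{61} = \frac{2666064}{61}$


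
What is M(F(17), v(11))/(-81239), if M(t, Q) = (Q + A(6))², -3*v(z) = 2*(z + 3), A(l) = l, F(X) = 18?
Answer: -100/731151 ≈ -0.00013677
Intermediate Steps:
v(z) = -2 - 2*z/3 (v(z) = -2*(z + 3)/3 = -2*(3 + z)/3 = -(6 + 2*z)/3 = -2 - 2*z/3)
M(t, Q) = (6 + Q)² (M(t, Q) = (Q + 6)² = (6 + Q)²)
M(F(17), v(11))/(-81239) = (6 + (-2 - ⅔*11))²/(-81239) = (6 + (-2 - 22/3))²*(-1/81239) = (6 - 28/3)²*(-1/81239) = (-10/3)²*(-1/81239) = (100/9)*(-1/81239) = -100/731151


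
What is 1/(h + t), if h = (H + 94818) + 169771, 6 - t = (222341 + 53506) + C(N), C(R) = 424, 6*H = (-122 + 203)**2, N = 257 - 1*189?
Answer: -2/21165 ≈ -9.4496e-5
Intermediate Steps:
N = 68 (N = 257 - 189 = 68)
H = 2187/2 (H = (-122 + 203)**2/6 = (1/6)*81**2 = (1/6)*6561 = 2187/2 ≈ 1093.5)
t = -276265 (t = 6 - ((222341 + 53506) + 424) = 6 - (275847 + 424) = 6 - 1*276271 = 6 - 276271 = -276265)
h = 531365/2 (h = (2187/2 + 94818) + 169771 = 191823/2 + 169771 = 531365/2 ≈ 2.6568e+5)
1/(h + t) = 1/(531365/2 - 276265) = 1/(-21165/2) = -2/21165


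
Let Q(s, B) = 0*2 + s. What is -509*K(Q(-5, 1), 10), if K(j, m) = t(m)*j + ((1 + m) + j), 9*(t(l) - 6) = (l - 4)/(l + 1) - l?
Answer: 944704/99 ≈ 9542.5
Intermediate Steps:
Q(s, B) = s (Q(s, B) = 0 + s = s)
t(l) = 6 - l/9 + (-4 + l)/(9*(1 + l)) (t(l) = 6 + ((l - 4)/(l + 1) - l)/9 = 6 + ((-4 + l)/(1 + l) - l)/9 = 6 + (-l + (-4 + l)/(1 + l))/9 = 6 + (-l/9 + (-4 + l)/(9*(1 + l))) = 6 - l/9 + (-4 + l)/(9*(1 + l)))
K(j, m) = 1 + j + m + j*(50 - m² + 54*m)/(9*(1 + m)) (K(j, m) = ((50 - m² + 54*m)/(9*(1 + m)))*j + ((1 + m) + j) = j*(50 - m² + 54*m)/(9*(1 + m)) + (1 + j + m) = 1 + j + m + j*(50 - m² + 54*m)/(9*(1 + m)))
-509*K(Q(-5, 1), 10) = -509*((1 + 10)*(1 - 5 + 10) + (⅑)*(-5)*(50 - 1*10² + 54*10))/(1 + 10) = -509*(11*6 + (⅑)*(-5)*(50 - 1*100 + 540))/11 = -509*(66 + (⅑)*(-5)*(50 - 100 + 540))/11 = -509*(66 + (⅑)*(-5)*490)/11 = -509*(66 - 2450/9)/11 = -509*(-1856)/(11*9) = -509*(-1856/99) = 944704/99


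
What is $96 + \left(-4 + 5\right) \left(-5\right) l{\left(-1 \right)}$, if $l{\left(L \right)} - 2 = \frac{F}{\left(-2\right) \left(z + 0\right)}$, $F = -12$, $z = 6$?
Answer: $81$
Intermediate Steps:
$l{\left(L \right)} = 3$ ($l{\left(L \right)} = 2 - \frac{12}{\left(-2\right) \left(6 + 0\right)} = 2 - \frac{12}{\left(-2\right) 6} = 2 - \frac{12}{-12} = 2 - -1 = 2 + 1 = 3$)
$96 + \left(-4 + 5\right) \left(-5\right) l{\left(-1 \right)} = 96 + \left(-4 + 5\right) \left(-5\right) 3 = 96 + 1 \left(-5\right) 3 = 96 - 15 = 81$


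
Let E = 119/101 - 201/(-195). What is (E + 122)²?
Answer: 664929346624/43099225 ≈ 15428.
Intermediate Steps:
E = 14502/6565 (E = 119*(1/101) - 201*(-1/195) = 119/101 + 67/65 = 14502/6565 ≈ 2.2090)
(E + 122)² = (14502/6565 + 122)² = (815432/6565)² = 664929346624/43099225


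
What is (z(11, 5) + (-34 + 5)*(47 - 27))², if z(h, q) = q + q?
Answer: 324900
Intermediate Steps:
z(h, q) = 2*q
(z(11, 5) + (-34 + 5)*(47 - 27))² = (2*5 + (-34 + 5)*(47 - 27))² = (10 - 29*20)² = (10 - 580)² = (-570)² = 324900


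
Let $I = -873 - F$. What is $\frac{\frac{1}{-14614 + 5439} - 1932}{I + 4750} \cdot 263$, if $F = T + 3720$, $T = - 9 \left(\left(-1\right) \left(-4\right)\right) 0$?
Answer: $- \frac{4661964563}{1440475} \approx -3236.4$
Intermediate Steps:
$T = 0$ ($T = \left(-9\right) 4 \cdot 0 = \left(-36\right) 0 = 0$)
$F = 3720$ ($F = 0 + 3720 = 3720$)
$I = -4593$ ($I = -873 - 3720 = -4593$)
$\frac{\frac{1}{-14614 + 5439} - 1932}{I + 4750} \cdot 263 = \frac{\frac{1}{-14614 + 5439} - 1932}{-4593 + 4750} \cdot 263 = \frac{\frac{1}{-9175} - 1932}{157} \cdot 263 = \left(- \frac{1}{9175} - 1932\right) \frac{1}{157} \cdot 263 = \left(- \frac{17726101}{9175}\right) \frac{1}{157} \cdot 263 = \left(- \frac{17726101}{1440475}\right) 263 = - \frac{4661964563}{1440475}$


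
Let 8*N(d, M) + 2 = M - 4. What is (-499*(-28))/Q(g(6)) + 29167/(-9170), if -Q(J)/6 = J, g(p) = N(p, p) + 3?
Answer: -64324123/82530 ≈ -779.40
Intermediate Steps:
N(d, M) = -¾ + M/8 (N(d, M) = -¼ + (M - 4)/8 = -¼ + (-4 + M)/8 = -¼ + (-½ + M/8) = -¾ + M/8)
g(p) = 9/4 + p/8 (g(p) = (-¾ + p/8) + 3 = 9/4 + p/8)
Q(J) = -6*J
(-499*(-28))/Q(g(6)) + 29167/(-9170) = (-499*(-28))/((-6*(9/4 + (⅛)*6))) + 29167/(-9170) = 13972/((-6*(9/4 + ¾))) + 29167*(-1/9170) = 13972/((-6*3)) - 29167/9170 = 13972/(-18) - 29167/9170 = 13972*(-1/18) - 29167/9170 = -6986/9 - 29167/9170 = -64324123/82530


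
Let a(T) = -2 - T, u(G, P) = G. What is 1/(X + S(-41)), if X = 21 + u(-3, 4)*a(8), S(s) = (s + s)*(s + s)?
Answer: 1/6775 ≈ 0.00014760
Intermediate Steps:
S(s) = 4*s² (S(s) = (2*s)*(2*s) = 4*s²)
X = 51 (X = 21 - 3*(-2 - 1*8) = 21 - 3*(-2 - 8) = 21 - 3*(-10) = 21 + 30 = 51)
1/(X + S(-41)) = 1/(51 + 4*(-41)²) = 1/(51 + 4*1681) = 1/(51 + 6724) = 1/6775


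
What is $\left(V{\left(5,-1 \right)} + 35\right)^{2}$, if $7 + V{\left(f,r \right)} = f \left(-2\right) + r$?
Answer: $289$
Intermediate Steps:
$V{\left(f,r \right)} = -7 + r - 2 f$ ($V{\left(f,r \right)} = -7 + \left(f \left(-2\right) + r\right) = -7 - \left(- r + 2 f\right) = -7 + r - 2 f$)
$\left(V{\left(5,-1 \right)} + 35\right)^{2} = \left(\left(-7 - 1 - 10\right) + 35\right)^{2} = \left(-18 + 35\right)^{2} = 17^{2} = 289$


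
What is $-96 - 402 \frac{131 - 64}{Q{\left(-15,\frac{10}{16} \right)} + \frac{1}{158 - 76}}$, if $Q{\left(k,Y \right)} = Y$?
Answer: $- \frac{8854416}{209} \approx -42366.0$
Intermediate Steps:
$-96 - 402 \frac{131 - 64}{Q{\left(-15,\frac{10}{16} \right)} + \frac{1}{158 - 76}} = -96 - 402 \frac{131 - 64}{\frac{10}{16} + \frac{1}{158 - 76}} = -96 - 402 \frac{67}{10 \cdot \frac{1}{16} + \frac{1}{82}} = -96 - 402 \frac{67}{\frac{5}{8} + \frac{1}{82}} = -96 - 402 \frac{67}{\frac{209}{328}} = -96 - 402 \cdot 67 \cdot \frac{328}{209} = -96 - \frac{8834352}{209} = - \frac{8854416}{209}$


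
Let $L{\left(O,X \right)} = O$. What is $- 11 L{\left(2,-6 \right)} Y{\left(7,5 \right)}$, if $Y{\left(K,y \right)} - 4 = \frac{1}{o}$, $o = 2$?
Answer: $-99$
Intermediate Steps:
$Y{\left(K,y \right)} = \frac{9}{2}$ ($Y{\left(K,y \right)} = 4 + \frac{1}{2} = \frac{9}{2}$)
$- 11 L{\left(2,-6 \right)} Y{\left(7,5 \right)} = \left(-11\right) 2 \cdot \frac{9}{2} = \left(-22\right) \frac{9}{2} = -99$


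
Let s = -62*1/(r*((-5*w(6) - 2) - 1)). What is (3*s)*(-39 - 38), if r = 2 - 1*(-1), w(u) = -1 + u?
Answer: -341/2 ≈ -170.50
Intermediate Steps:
r = 3 (r = 2 + 1 = 3)
s = 31/42 (s = -62*1/(3*((-5*(-1 + 6) - 2) - 1)) = -62*1/(3*((-5*5 - 2) - 1)) = -62*1/(3*((-25 - 2) - 1)) = -62*1/(3*(-27 - 1)) = -62/(3*(-28)) = -62/(-84) = -62*(-1/84) = 31/42 ≈ 0.73810)
(3*s)*(-39 - 38) = (3*(31/42))*(-39 - 38) = (31/14)*(-77) = -341/2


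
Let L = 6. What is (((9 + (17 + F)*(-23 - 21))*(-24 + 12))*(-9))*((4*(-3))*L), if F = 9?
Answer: 8825760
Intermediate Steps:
(((9 + (17 + F)*(-23 - 21))*(-24 + 12))*(-9))*((4*(-3))*L) = (((9 + (17 + 9)*(-23 - 21))*(-24 + 12))*(-9))*((4*(-3))*6) = (((9 + 26*(-44))*(-12))*(-9))*(-12*6) = (((9 - 1144)*(-12))*(-9))*(-72) = (-1135*(-12)*(-9))*(-72) = (13620*(-9))*(-72) = -122580*(-72) = 8825760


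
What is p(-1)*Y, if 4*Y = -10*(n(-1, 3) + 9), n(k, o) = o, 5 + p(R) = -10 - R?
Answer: 420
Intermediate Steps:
p(R) = -15 - R (p(R) = -5 + (-10 - R) = -15 - R)
Y = -30 (Y = (-10*(3 + 9))/4 = (-10*12)/4 = (1/4)*(-120) = -30)
p(-1)*Y = (-15 - 1*(-1))*(-30) = (-15 + 1)*(-30) = -14*(-30) = 420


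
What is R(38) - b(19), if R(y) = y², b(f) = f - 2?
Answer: 1427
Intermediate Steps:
b(f) = -2 + f
R(38) - b(19) = 38² - (-2 + 19) = 1444 - 1*17 = 1444 - 17 = 1427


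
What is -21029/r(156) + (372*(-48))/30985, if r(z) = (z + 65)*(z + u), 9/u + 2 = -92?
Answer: -1400941934/1180621455 ≈ -1.1866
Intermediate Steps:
u = -9/94 (u = 9/(-2 - 92) = 9/(-94) = 9*(-1/94) = -9/94 ≈ -0.095745)
r(z) = (65 + z)*(-9/94 + z) (r(z) = (z + 65)*(z - 9/94) = (65 + z)*(-9/94 + z))
-21029/r(156) + (372*(-48))/30985 = -21029/(-585/94 + 156² + (6101/94)*156) + (372*(-48))/30985 = -21029/(-585/94 + 24336 + 475878/47) - 17856*1/30985 = -21029/3238755/94 - 17856/30985 = -21029*94/3238755 - 17856/30985 = -116278/190515 - 17856/30985 = -1400941934/1180621455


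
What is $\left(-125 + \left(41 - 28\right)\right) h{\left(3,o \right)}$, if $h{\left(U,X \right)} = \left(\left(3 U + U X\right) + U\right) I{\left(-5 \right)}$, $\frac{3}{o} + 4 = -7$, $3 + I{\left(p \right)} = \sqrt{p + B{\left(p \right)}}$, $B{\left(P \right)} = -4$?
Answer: $\frac{41328}{11} - \frac{41328 i}{11} \approx 3757.1 - 3757.1 i$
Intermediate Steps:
$I{\left(p \right)} = -3 + \sqrt{-4 + p}$ ($I{\left(p \right)} = -3 + \sqrt{p - 4} = -3 + \sqrt{-4 + p}$)
$o = - \frac{3}{11}$ ($o = \frac{3}{-4 - 7} = \frac{3}{-11} = 3 \left(- \frac{1}{11}\right) = - \frac{3}{11} \approx -0.27273$)
$h{\left(U,X \right)} = \left(-3 + 3 i\right) \left(4 U + U X\right)$ ($h{\left(U,X \right)} = \left(\left(3 U + U X\right) + U\right) \left(-3 + \sqrt{-4 - 5}\right) = \left(4 U + U X\right) \left(-3 + \sqrt{-9}\right) = \left(4 U + U X\right) \left(-3 + 3 i\right) = \left(-3 + 3 i\right) \left(4 U + U X\right)$)
$\left(-125 + \left(41 - 28\right)\right) h{\left(3,o \right)} = \left(-125 + \left(41 - 28\right)\right) 3 \cdot 3 \left(-1 + i\right) \left(4 - \frac{3}{11}\right) = \left(-125 + \left(41 - 28\right)\right) 3 \cdot 3 \left(-1 + i\right) \frac{41}{11} = \left(-125 + 13\right) \left(- \frac{369}{11} + \frac{369 i}{11}\right) = - 112 \left(- \frac{369}{11} + \frac{369 i}{11}\right) = \frac{41328}{11} - \frac{41328 i}{11}$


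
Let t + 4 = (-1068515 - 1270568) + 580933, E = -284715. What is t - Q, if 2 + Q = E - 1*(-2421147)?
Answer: -3894584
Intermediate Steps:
t = -1758154 (t = -4 + ((-1068515 - 1270568) + 580933) = -4 + (-2339083 + 580933) = -4 - 1758150 = -1758154)
Q = 2136430 (Q = -2 + (-284715 - 1*(-2421147)) = -2 + (-284715 + 2421147) = -2 + 2136432 = 2136430)
t - Q = -1758154 - 1*2136430 = -1758154 - 2136430 = -3894584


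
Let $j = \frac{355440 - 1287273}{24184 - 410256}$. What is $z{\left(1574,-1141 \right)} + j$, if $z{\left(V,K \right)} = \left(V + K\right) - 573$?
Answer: $- \frac{53118247}{386072} \approx -137.59$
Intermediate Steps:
$z{\left(V,K \right)} = -573 + K + V$ ($z{\left(V,K \right)} = \left(K + V\right) - 573 = -573 + K + V$)
$j = \frac{931833}{386072}$ ($j = - \frac{931833}{-386072} = \left(-931833\right) \left(- \frac{1}{386072}\right) = \frac{931833}{386072} \approx 2.4136$)
$z{\left(1574,-1141 \right)} + j = \left(-573 - 1141 + 1574\right) + \frac{931833}{386072} = -140 + \frac{931833}{386072} = - \frac{53118247}{386072}$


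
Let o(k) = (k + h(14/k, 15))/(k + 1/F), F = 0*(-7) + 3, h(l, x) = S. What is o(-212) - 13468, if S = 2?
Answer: -1710310/127 ≈ -13467.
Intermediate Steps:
h(l, x) = 2
F = 3 (F = 0 + 3 = 3)
o(k) = (2 + k)/(1/3 + k) (o(k) = (k + 2)/(k + 1/3) = (2 + k)/(k + 1/3) = (2 + k)/(1/3 + k))
o(-212) - 13468 = 3*(2 - 212)/(1 + 3*(-212)) - 13468 = 3*(-210)/(1 - 636) - 13468 = 3*(-210)/(-635) - 13468 = 3*(-1/635)*(-210) - 13468 = 126/127 - 13468 = -1710310/127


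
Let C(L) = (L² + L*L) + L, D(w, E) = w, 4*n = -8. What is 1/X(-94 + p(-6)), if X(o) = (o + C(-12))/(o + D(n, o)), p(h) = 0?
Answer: -48/91 ≈ -0.52747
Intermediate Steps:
n = -2 (n = (¼)*(-8) = -2)
C(L) = L + 2*L² (C(L) = (L² + L²) + L = 2*L² + L = L + 2*L²)
X(o) = (276 + o)/(-2 + o) (X(o) = (o - 12*(1 + 2*(-12)))/(o - 2) = (o - 12*(1 - 24))/(-2 + o) = (o - 12*(-23))/(-2 + o) = (o + 276)/(-2 + o) = (276 + o)/(-2 + o))
1/X(-94 + p(-6)) = 1/((276 + (-94 + 0))/(-2 + (-94 + 0))) = 1/((276 - 94)/(-2 - 94)) = 1/(182/(-96)) = 1/(-1/96*182) = 1/(-91/48) = -48/91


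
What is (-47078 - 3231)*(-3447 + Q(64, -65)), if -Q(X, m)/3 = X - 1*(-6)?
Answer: 183980013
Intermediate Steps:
Q(X, m) = -18 - 3*X (Q(X, m) = -3*(X - 1*(-6)) = -3*(X + 6) = -3*(6 + X) = -18 - 3*X)
(-47078 - 3231)*(-3447 + Q(64, -65)) = (-47078 - 3231)*(-3447 + (-18 - 3*64)) = -50309*(-3447 + (-18 - 192)) = -50309*(-3447 - 210) = -50309*(-3657) = 183980013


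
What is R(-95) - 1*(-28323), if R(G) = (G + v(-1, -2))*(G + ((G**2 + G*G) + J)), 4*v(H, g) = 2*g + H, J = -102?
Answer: -6760113/4 ≈ -1.6900e+6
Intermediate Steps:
v(H, g) = g/2 + H/4 (v(H, g) = (2*g + H)/4 = (H + 2*g)/4 = g/2 + H/4)
R(G) = (-5/4 + G)*(-102 + G + 2*G**2) (R(G) = (G + ((1/2)*(-2) + (1/4)*(-1)))*(G + ((G**2 + G*G) - 102)) = (G + (-1 - 1/4))*(G + ((G**2 + G**2) - 102)) = (G - 5/4)*(G + (2*G**2 - 102)) = (-5/4 + G)*(G + (-102 + 2*G**2)) = (-5/4 + G)*(-102 + G + 2*G**2))
R(-95) - 1*(-28323) = (255/2 + 2*(-95)**3 - 413/4*(-95) - 3/2*(-95)**2) - 1*(-28323) = (255/2 + 2*(-857375) + 39235/4 - 3/2*9025) + 28323 = (255/2 - 1714750 + 39235/4 - 27075/2) + 28323 = -6873405/4 + 28323 = -6760113/4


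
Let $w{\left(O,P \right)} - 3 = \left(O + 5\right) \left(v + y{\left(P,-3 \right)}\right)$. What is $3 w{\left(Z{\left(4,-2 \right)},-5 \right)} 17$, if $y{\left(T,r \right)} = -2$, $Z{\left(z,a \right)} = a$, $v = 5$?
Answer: $612$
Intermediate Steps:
$w{\left(O,P \right)} = 18 + 3 O$ ($w{\left(O,P \right)} = 3 + \left(O + 5\right) \left(5 - 2\right) = 3 + \left(5 + O\right) 3 = 3 + \left(15 + 3 O\right) = 18 + 3 O$)
$3 w{\left(Z{\left(4,-2 \right)},-5 \right)} 17 = 3 \left(18 + 3 \left(-2\right)\right) 17 = 3 \left(18 - 6\right) 17 = 3 \cdot 12 \cdot 17 = 36 \cdot 17 = 612$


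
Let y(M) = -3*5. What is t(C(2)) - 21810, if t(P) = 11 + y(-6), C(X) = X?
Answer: -21814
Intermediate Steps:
y(M) = -15
t(P) = -4 (t(P) = 11 - 15 = -4)
t(C(2)) - 21810 = -4 - 21810 = -21814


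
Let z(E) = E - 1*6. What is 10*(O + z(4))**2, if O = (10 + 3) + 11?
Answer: 4840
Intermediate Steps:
z(E) = -6 + E (z(E) = E - 6 = -6 + E)
O = 24 (O = 13 + 11 = 24)
10*(O + z(4))**2 = 10*(24 + (-6 + 4))**2 = 10*(24 - 2)**2 = 10*22**2 = 10*484 = 4840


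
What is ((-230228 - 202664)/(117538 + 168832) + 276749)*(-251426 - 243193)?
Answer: -19599816573950661/143185 ≈ -1.3688e+11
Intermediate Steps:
((-230228 - 202664)/(117538 + 168832) + 276749)*(-251426 - 243193) = (-432892/286370 + 276749)*(-494619) = (-432892*1/286370 + 276749)*(-494619) = (-216446/143185 + 276749)*(-494619) = (39626089119/143185)*(-494619) = -19599816573950661/143185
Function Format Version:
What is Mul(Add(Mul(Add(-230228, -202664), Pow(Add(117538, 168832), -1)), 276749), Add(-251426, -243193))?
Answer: Rational(-19599816573950661, 143185) ≈ -1.3688e+11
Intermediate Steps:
Mul(Add(Mul(Add(-230228, -202664), Pow(Add(117538, 168832), -1)), 276749), Add(-251426, -243193)) = Mul(Add(Mul(-432892, Pow(286370, -1)), 276749), -494619) = Mul(Add(Mul(-432892, Rational(1, 286370)), 276749), -494619) = Mul(Add(Rational(-216446, 143185), 276749), -494619) = Mul(Rational(39626089119, 143185), -494619) = Rational(-19599816573950661, 143185)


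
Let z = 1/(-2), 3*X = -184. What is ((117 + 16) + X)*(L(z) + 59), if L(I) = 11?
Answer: 15050/3 ≈ 5016.7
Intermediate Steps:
X = -184/3 (X = (1/3)*(-184) = -184/3 ≈ -61.333)
z = -1/2 (z = 1*(-1/2) = -1/2 ≈ -0.50000)
((117 + 16) + X)*(L(z) + 59) = ((117 + 16) - 184/3)*(11 + 59) = (133 - 184/3)*70 = (215/3)*70 = 15050/3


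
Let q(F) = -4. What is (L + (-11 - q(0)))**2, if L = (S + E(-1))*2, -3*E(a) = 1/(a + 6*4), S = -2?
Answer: 579121/4761 ≈ 121.64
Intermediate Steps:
E(a) = -1/(3*(24 + a)) (E(a) = -1/(3*(a + 6*4)) = -1/(3*(a + 24)) = -1/(3*(24 + a)))
L = -278/69 (L = (-2 - 1/(72 + 3*(-1)))*2 = (-2 - 1/(72 - 3))*2 = (-2 - 1/69)*2 = -139/69*2 = -278/69 ≈ -4.0290)
(L + (-11 - q(0)))**2 = (-278/69 + (-11 - 1*(-4)))**2 = (-278/69 + (-11 + 4))**2 = (-278/69 - 7)**2 = (-761/69)**2 = 579121/4761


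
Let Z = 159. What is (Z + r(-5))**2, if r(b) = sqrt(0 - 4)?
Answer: 25277 + 636*I ≈ 25277.0 + 636.0*I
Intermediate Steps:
r(b) = 2*I (r(b) = sqrt(-4) = 2*I)
(Z + r(-5))**2 = (159 + 2*I)**2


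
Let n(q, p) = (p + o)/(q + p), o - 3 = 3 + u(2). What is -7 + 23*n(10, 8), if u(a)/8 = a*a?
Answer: 466/9 ≈ 51.778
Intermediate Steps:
u(a) = 8*a**2 (u(a) = 8*(a*a) = 8*a**2)
o = 38 (o = 3 + (3 + 8*2**2) = 3 + (3 + 8*4) = 3 + (3 + 32) = 3 + 35 = 38)
n(q, p) = (38 + p)/(p + q) (n(q, p) = (p + 38)/(q + p) = (38 + p)/(p + q))
-7 + 23*n(10, 8) = -7 + 23*((38 + 8)/(8 + 10)) = -7 + 23*(46/18) = -7 + 23*((1/18)*46) = -7 + 23*(23/9) = -7 + 529/9 = 466/9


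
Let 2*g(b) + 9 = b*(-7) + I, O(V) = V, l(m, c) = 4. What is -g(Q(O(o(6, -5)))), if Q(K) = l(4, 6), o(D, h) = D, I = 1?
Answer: 18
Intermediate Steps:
Q(K) = 4
g(b) = -4 - 7*b/2 (g(b) = -9/2 + (b*(-7) + 1)/2 = -9/2 + (-7*b + 1)/2 = -9/2 + (1 - 7*b)/2 = -9/2 + (1/2 - 7*b/2) = -4 - 7*b/2)
-g(Q(O(o(6, -5)))) = -(-4 - 7/2*4) = -(-4 - 14) = -1*(-18) = 18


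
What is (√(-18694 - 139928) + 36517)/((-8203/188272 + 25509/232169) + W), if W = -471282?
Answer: -228027391072208/2942881118396405 - 6244417424*I*√158622/2942881118396405 ≈ -0.077484 - 0.00084509*I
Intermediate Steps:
(√(-18694 - 139928) + 36517)/((-8203/188272 + 25509/232169) + W) = (√(-18694 - 139928) + 36517)/((-8203/188272 + 25509/232169) - 471282) = (√(-158622) + 36517)/((-8203*1/188272 + 25509*(1/232169)) - 471282) = (I*√158622 + 36517)/((-8203/188272 + 25509/232169) - 471282) = (36517 + I*√158622)/(414021163/6244417424 - 471282) = (36517 + I*√158622)/(-2942881118396405/6244417424) = (36517 + I*√158622)*(-6244417424/2942881118396405) = -228027391072208/2942881118396405 - 6244417424*I*√158622/2942881118396405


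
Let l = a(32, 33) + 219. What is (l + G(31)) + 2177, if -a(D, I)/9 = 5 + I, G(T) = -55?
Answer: 1999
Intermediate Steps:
a(D, I) = -45 - 9*I (a(D, I) = -9*(5 + I) = -45 - 9*I)
l = -123 (l = (-45 - 9*33) + 219 = (-45 - 297) + 219 = -342 + 219 = -123)
(l + G(31)) + 2177 = (-123 - 55) + 2177 = -178 + 2177 = 1999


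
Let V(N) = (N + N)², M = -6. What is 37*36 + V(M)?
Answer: 1476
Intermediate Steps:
V(N) = 4*N² (V(N) = (2*N)² = 4*N²)
37*36 + V(M) = 37*36 + 4*(-6)² = 1332 + 4*36 = 1332 + 144 = 1476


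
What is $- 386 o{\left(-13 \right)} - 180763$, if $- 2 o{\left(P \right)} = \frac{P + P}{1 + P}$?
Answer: $- \frac{1082069}{6} \approx -1.8034 \cdot 10^{5}$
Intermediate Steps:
$o{\left(P \right)} = - \frac{P}{1 + P}$ ($o{\left(P \right)} = - \frac{\left(P + P\right) \frac{1}{1 + P}}{2} = - \frac{2 P \frac{1}{1 + P}}{2} = - \frac{P}{1 + P}$)
$- 386 o{\left(-13 \right)} - 180763 = - 386 \left(\left(-1\right) \left(-13\right) \frac{1}{1 - 13}\right) - 180763 = - 386 \left(\left(-1\right) \left(-13\right) \frac{1}{-12}\right) - 180763 = - 386 \left(\left(-1\right) \left(-13\right) \left(- \frac{1}{12}\right)\right) - 180763 = \left(-386\right) \left(- \frac{13}{12}\right) - 180763 = \frac{2509}{6} - 180763 = - \frac{1082069}{6}$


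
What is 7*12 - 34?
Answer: 50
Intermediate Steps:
7*12 - 34 = 84 - 34 = 50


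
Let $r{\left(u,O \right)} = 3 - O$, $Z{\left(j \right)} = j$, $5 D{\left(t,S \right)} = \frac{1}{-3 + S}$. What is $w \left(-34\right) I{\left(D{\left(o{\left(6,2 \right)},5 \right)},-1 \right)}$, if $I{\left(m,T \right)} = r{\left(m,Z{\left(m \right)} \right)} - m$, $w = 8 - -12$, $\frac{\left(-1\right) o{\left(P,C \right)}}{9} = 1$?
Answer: $-1904$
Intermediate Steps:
$o{\left(P,C \right)} = -9$ ($o{\left(P,C \right)} = \left(-9\right) 1 = -9$)
$D{\left(t,S \right)} = \frac{1}{5 \left(-3 + S\right)}$
$w = 20$ ($w = 8 + 12 = 20$)
$I{\left(m,T \right)} = 3 - 2 m$ ($I{\left(m,T \right)} = \left(3 - m\right) - m = 3 - 2 m$)
$w \left(-34\right) I{\left(D{\left(o{\left(6,2 \right)},5 \right)},-1 \right)} = 20 \left(-34\right) \left(3 - 2 \frac{1}{5 \left(-3 + 5\right)}\right) = - 680 \left(3 - 2 \frac{1}{5 \cdot 2}\right) = - 680 \left(3 - 2 \cdot \frac{1}{5} \cdot \frac{1}{2}\right) = - 680 \left(3 - \frac{1}{5}\right) = \left(-680\right) \frac{14}{5} = -1904$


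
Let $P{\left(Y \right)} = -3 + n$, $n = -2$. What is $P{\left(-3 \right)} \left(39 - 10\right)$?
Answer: $-145$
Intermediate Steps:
$P{\left(Y \right)} = -5$ ($P{\left(Y \right)} = -3 - 2 = -5$)
$P{\left(-3 \right)} \left(39 - 10\right) = - 5 \left(39 - 10\right) = \left(-5\right) 29 = -145$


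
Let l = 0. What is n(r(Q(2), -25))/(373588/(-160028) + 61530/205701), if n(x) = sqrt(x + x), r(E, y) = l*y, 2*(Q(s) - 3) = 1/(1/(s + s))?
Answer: 0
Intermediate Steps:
Q(s) = 3 + s (Q(s) = 3 + 1/(2*(1/(s + s))) = 3 + 1/(2*(1/(2*s))) = 3 + 1/(2*((1/(2*s)))) = 3 + (2*s)/2 = 3 + s)
r(E, y) = 0 (r(E, y) = 0*y = 0)
n(x) = sqrt(2)*sqrt(x) (n(x) = sqrt(2*x) = sqrt(2)*sqrt(x))
n(r(Q(2), -25))/(373588/(-160028) + 61530/205701) = (sqrt(2)*sqrt(0))/(373588/(-160028) + 61530/205701) = (sqrt(2)*0)/(373588*(-1/160028) + 61530*(1/205701)) = 0/(-93397/40007 + 20510/68567) = 0/(-5583408529/2743159969) = 0*(-2743159969/5583408529) = 0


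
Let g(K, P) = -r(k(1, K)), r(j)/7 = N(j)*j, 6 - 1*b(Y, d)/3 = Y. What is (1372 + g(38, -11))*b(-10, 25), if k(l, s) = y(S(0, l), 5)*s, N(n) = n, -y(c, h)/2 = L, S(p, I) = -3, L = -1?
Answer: -1874880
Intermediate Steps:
b(Y, d) = 18 - 3*Y
y(c, h) = 2 (y(c, h) = -2*(-1) = 2)
k(l, s) = 2*s
r(j) = 7*j**2 (r(j) = 7*(j*j) = 7*j**2)
g(K, P) = -28*K**2 (g(K, P) = -7*(2*K)**2 = -7*4*K**2 = -28*K**2)
(1372 + g(38, -11))*b(-10, 25) = (1372 - 28*38**2)*(18 - 3*(-10)) = (1372 - 28*1444)*(18 + 30) = (1372 - 40432)*48 = -39060*48 = -1874880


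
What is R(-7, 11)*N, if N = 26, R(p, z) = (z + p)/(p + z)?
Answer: 26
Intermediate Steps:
R(p, z) = 1 (R(p, z) = (p + z)/(p + z) = 1)
R(-7, 11)*N = 1*26 = 26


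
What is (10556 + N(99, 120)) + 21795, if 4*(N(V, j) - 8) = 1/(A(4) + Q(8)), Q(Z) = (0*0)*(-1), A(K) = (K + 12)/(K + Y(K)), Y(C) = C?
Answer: 258873/8 ≈ 32359.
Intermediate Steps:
A(K) = (12 + K)/(2*K) (A(K) = (K + 12)/(K + K) = (12 + K)/((2*K)) = (12 + K)*(1/(2*K)) = (12 + K)/(2*K))
Q(Z) = 0 (Q(Z) = 0*(-1) = 0)
N(V, j) = 65/8 (N(V, j) = 8 + 1/(4*((1/2)*(12 + 4)/4 + 0)) = 8 + 1/(4*((1/2)*(1/4)*16 + 0)) = 8 + 1/(4*(2 + 0)) = 8 + (1/4)/2 = 8 + (1/4)*(1/2) = 8 + 1/8 = 65/8)
(10556 + N(99, 120)) + 21795 = (10556 + 65/8) + 21795 = 84513/8 + 21795 = 258873/8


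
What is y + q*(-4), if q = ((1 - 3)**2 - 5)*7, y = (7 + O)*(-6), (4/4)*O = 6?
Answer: -50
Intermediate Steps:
O = 6
y = -78 (y = (7 + 6)*(-6) = 13*(-6) = -78)
q = -7 (q = ((-2)**2 - 5)*7 = (4 - 5)*7 = -1*7 = -7)
y + q*(-4) = -78 - 7*(-4) = -78 + 28 = -50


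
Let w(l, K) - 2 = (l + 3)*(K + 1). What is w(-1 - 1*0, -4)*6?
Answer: -24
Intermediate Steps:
w(l, K) = 2 + (1 + K)*(3 + l) (w(l, K) = 2 + (l + 3)*(K + 1) = 2 + (3 + l)*(1 + K) = 2 + (1 + K)*(3 + l))
w(-1 - 1*0, -4)*6 = (5 + (-1 - 1*0) + 3*(-4) - 4*(-1 - 1*0))*6 = (5 + (-1 + 0) - 12 - 4*(-1 + 0))*6 = (5 - 1 - 12 - 4*(-1))*6 = (5 - 1 - 12 + 4)*6 = -4*6 = -24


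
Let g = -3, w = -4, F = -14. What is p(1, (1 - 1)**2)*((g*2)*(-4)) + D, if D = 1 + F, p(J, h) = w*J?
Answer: -109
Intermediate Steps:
p(J, h) = -4*J
D = -13 (D = 1 - 14 = -13)
p(1, (1 - 1)**2)*((g*2)*(-4)) + D = (-4*1)*(-3*2*(-4)) - 13 = -(-24)*(-4) - 13 = -4*24 - 13 = -96 - 13 = -109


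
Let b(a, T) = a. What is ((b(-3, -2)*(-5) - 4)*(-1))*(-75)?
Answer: 825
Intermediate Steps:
((b(-3, -2)*(-5) - 4)*(-1))*(-75) = ((-3*(-5) - 4)*(-1))*(-75) = ((15 - 4)*(-1))*(-75) = (11*(-1))*(-75) = -11*(-75) = 825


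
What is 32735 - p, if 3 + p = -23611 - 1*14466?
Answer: 70815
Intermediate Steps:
p = -38080 (p = -3 + (-23611 - 1*14466) = -3 + (-23611 - 14466) = -3 - 38077 = -38080)
32735 - p = 32735 - 1*(-38080) = 32735 + 38080 = 70815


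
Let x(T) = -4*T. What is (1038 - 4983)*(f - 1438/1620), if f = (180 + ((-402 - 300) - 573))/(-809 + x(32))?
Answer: -56083961/50598 ≈ -1108.4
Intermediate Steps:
f = 1095/937 (f = (180 + ((-402 - 300) - 573))/(-809 - 4*32) = (180 + (-702 - 573))/(-809 - 128) = (180 - 1275)/(-937) = -1095*(-1/937) = 1095/937 ≈ 1.1686)
(1038 - 4983)*(f - 1438/1620) = (1038 - 4983)*(1095/937 - 1438/1620) = -3945*(1095/937 - 1438*1/1620) = -3945*(1095/937 - 719/810) = -3945*213247/758970 = -56083961/50598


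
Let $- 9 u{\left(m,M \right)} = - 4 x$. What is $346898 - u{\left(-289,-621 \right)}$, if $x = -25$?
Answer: $\frac{3122182}{9} \approx 3.4691 \cdot 10^{5}$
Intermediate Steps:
$u{\left(m,M \right)} = - \frac{100}{9}$ ($u{\left(m,M \right)} = - \frac{\left(-4\right) \left(-25\right)}{9} = \left(- \frac{1}{9}\right) 100 = - \frac{100}{9}$)
$346898 - u{\left(-289,-621 \right)} = 346898 - - \frac{100}{9} = 346898 + \frac{100}{9} = \frac{3122182}{9}$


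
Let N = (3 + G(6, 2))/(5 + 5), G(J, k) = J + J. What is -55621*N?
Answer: -166863/2 ≈ -83432.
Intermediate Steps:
G(J, k) = 2*J
N = 3/2 (N = (3 + 2*6)/(5 + 5) = (3 + 12)/10 = 15*(⅒) = 3/2 ≈ 1.5000)
-55621*N = -55621*3/2 = -166863/2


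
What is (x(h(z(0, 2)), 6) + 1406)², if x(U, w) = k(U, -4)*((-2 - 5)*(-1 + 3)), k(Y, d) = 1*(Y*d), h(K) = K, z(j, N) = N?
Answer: 2304324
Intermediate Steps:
k(Y, d) = Y*d
x(U, w) = 56*U (x(U, w) = (U*(-4))*((-2 - 5)*(-1 + 3)) = (-4*U)*(-7*2) = -4*U*(-14) = 56*U)
(x(h(z(0, 2)), 6) + 1406)² = (56*2 + 1406)² = (112 + 1406)² = 1518² = 2304324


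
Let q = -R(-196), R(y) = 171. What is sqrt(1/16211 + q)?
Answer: 4*I*sqrt(2808636805)/16211 ≈ 13.077*I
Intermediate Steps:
q = -171 (q = -1*171 = -171)
sqrt(1/16211 + q) = sqrt(1/16211 - 171) = sqrt(-2772080/16211) = 4*I*sqrt(2808636805)/16211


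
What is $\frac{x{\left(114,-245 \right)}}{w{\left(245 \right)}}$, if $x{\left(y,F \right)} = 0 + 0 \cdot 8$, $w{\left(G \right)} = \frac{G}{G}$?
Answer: $0$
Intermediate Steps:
$w{\left(G \right)} = 1$
$x{\left(y,F \right)} = 0$ ($x{\left(y,F \right)} = 0 + 0 = 0$)
$\frac{x{\left(114,-245 \right)}}{w{\left(245 \right)}} = \frac{0}{1} = 0 \cdot 1 = 0$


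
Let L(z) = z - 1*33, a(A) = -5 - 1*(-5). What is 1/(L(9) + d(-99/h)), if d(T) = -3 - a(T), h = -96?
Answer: -1/27 ≈ -0.037037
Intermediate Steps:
a(A) = 0 (a(A) = -5 + 5 = 0)
L(z) = -33 + z (L(z) = z - 33 = -33 + z)
d(T) = -3 (d(T) = -3 - 1*0 = -3 + 0 = -3)
1/(L(9) + d(-99/h)) = 1/((-33 + 9) - 3) = 1/(-24 - 3) = 1/(-27) = -1/27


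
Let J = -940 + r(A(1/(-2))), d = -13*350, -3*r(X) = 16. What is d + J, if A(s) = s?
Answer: -16486/3 ≈ -5495.3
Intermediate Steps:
r(X) = -16/3 (r(X) = -⅓*16 = -16/3)
d = -4550
J = -2836/3 (J = -940 - 16/3 = -2836/3 ≈ -945.33)
d + J = -4550 - 2836/3 = -16486/3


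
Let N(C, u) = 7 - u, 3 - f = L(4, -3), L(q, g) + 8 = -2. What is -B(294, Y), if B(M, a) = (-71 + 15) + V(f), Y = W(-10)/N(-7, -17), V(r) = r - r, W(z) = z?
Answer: 56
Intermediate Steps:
L(q, g) = -10 (L(q, g) = -8 - 2 = -10)
f = 13 (f = 3 - 1*(-10) = 3 + 10 = 13)
V(r) = 0
Y = -5/12 (Y = -10/(7 - 1*(-17)) = -10/(7 + 17) = -10/24 = -10*1/24 = -5/12 ≈ -0.41667)
B(M, a) = -56 (B(M, a) = (-71 + 15) + 0 = -56 + 0 = -56)
-B(294, Y) = -1*(-56) = 56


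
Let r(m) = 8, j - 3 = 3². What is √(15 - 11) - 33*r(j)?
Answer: -262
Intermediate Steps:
j = 12 (j = 3 + 3² = 3 + 9 = 12)
√(15 - 11) - 33*r(j) = √(15 - 11) - 33*8 = √4 - 264 = 2 - 264 = -262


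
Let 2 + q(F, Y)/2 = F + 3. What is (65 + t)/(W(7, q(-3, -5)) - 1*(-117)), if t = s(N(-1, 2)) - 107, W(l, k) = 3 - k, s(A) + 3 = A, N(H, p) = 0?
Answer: -45/124 ≈ -0.36290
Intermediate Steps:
s(A) = -3 + A
q(F, Y) = 2 + 2*F (q(F, Y) = -4 + 2*(F + 3) = -4 + 2*(3 + F) = -4 + (6 + 2*F) = 2 + 2*F)
t = -110 (t = (-3 + 0) - 107 = -3 - 107 = -110)
(65 + t)/(W(7, q(-3, -5)) - 1*(-117)) = (65 - 110)/((3 - (2 + 2*(-3))) - 1*(-117)) = -45/((3 - (2 - 6)) + 117) = -45/((3 - 1*(-4)) + 117) = -45/((3 + 4) + 117) = -45/(7 + 117) = -45/124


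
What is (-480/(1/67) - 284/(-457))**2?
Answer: 215996988410896/208849 ≈ 1.0342e+9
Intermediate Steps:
(-480/(1/67) - 284/(-457))**2 = (-480/1/67 - 284*(-1/457))**2 = (-480*67 + 284/457)**2 = (-32160 + 284/457)**2 = (-14696836/457)**2 = 215996988410896/208849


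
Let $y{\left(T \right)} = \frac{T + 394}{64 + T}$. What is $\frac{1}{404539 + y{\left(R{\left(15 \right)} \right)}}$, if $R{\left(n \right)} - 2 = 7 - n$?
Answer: $\frac{29}{11731825} \approx 2.4719 \cdot 10^{-6}$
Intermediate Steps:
$R{\left(n \right)} = 9 - n$ ($R{\left(n \right)} = 2 - \left(-7 + n\right) = 9 - n$)
$y{\left(T \right)} = \frac{394 + T}{64 + T}$
$\frac{1}{404539 + y{\left(R{\left(15 \right)} \right)}} = \frac{1}{404539 + \frac{394 + \left(9 - 15\right)}{64 + \left(9 - 15\right)}} = \frac{1}{404539 + \frac{394 - 6}{64 - 6}} = \frac{1}{404539 + \frac{1}{58} \cdot 388} = \frac{1}{404539 + \frac{194}{29}} = \frac{1}{\frac{11731825}{29}} = \frac{29}{11731825}$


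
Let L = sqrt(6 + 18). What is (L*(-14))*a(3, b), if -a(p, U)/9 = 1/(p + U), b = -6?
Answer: -84*sqrt(6) ≈ -205.76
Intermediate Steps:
L = 2*sqrt(6) (L = sqrt(24) = 2*sqrt(6) ≈ 4.8990)
a(p, U) = -9/(U + p) (a(p, U) = -9/(p + U) = -9/(U + p))
(L*(-14))*a(3, b) = ((2*sqrt(6))*(-14))*(-9/(-6 + 3)) = (-28*sqrt(6))*(-9/(-3)) = (-28*sqrt(6))*(-9*(-1/3)) = -28*sqrt(6)*3 = -84*sqrt(6)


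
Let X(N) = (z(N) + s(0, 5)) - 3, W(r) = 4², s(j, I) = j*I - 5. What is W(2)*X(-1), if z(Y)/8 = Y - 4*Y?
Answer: 256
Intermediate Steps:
s(j, I) = -5 + I*j (s(j, I) = I*j - 5 = -5 + I*j)
W(r) = 16
z(Y) = -24*Y (z(Y) = 8*(Y - 4*Y) = 8*(-3*Y) = -24*Y)
X(N) = -8 - 24*N (X(N) = (-24*N + (-5 + 5*0)) - 3 = (-24*N + (-5 + 0)) - 3 = (-24*N - 5) - 3 = (-5 - 24*N) - 3 = -8 - 24*N)
W(2)*X(-1) = 16*(-8 - 24*(-1)) = 16*(-8 + 24) = 16*16 = 256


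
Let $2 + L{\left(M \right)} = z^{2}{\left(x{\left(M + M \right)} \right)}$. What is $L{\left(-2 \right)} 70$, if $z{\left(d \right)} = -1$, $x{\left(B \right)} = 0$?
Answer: $-70$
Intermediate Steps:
$L{\left(M \right)} = -1$ ($L{\left(M \right)} = -2 + \left(-1\right)^{2} = -2 + 1 = -1$)
$L{\left(-2 \right)} 70 = \left(-1\right) 70 = -70$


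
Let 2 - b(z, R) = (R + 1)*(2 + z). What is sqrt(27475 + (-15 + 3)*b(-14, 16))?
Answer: sqrt(25003) ≈ 158.12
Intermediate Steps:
b(z, R) = 2 - (1 + R)*(2 + z) (b(z, R) = 2 - (R + 1)*(2 + z) = 2 - (1 + R)*(2 + z))
sqrt(27475 + (-15 + 3)*b(-14, 16)) = sqrt(27475 + (-15 + 3)*(-1*(-14) - 2*16 - 1*16*(-14))) = sqrt(27475 - 12*(14 - 32 + 224)) = sqrt(27475 - 12*206) = sqrt(27475 - 2472) = sqrt(25003)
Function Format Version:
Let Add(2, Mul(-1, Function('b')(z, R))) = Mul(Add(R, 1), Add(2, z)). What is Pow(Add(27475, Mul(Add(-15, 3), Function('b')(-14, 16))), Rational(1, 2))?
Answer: Pow(25003, Rational(1, 2)) ≈ 158.12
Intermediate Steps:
Function('b')(z, R) = Add(2, Mul(-1, Add(1, R), Add(2, z))) (Function('b')(z, R) = Add(2, Mul(-1, Mul(Add(R, 1), Add(2, z)))) = Add(2, Mul(-1, Mul(Add(1, R), Add(2, z)))) = Add(2, Mul(-1, Add(1, R), Add(2, z))))
Pow(Add(27475, Mul(Add(-15, 3), Function('b')(-14, 16))), Rational(1, 2)) = Pow(Add(27475, Mul(Add(-15, 3), Add(Mul(-1, -14), Mul(-2, 16), Mul(-1, 16, -14)))), Rational(1, 2)) = Pow(Add(27475, Mul(-12, Add(14, -32, 224))), Rational(1, 2)) = Pow(Add(27475, Mul(-12, 206)), Rational(1, 2)) = Pow(Add(27475, -2472), Rational(1, 2)) = Pow(25003, Rational(1, 2))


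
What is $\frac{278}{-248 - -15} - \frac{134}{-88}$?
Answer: $\frac{3379}{10252} \approx 0.32959$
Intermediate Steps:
$\frac{278}{-248 - -15} - \frac{134}{-88} = \frac{278}{-248 + 15} - - \frac{67}{44} = \frac{278}{-233} + \frac{67}{44} = 278 \left(- \frac{1}{233}\right) + \frac{67}{44} = - \frac{278}{233} + \frac{67}{44} = \frac{3379}{10252}$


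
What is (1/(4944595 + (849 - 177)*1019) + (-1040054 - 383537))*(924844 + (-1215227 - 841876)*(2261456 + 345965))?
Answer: 42984473308573268585166108/5629363 ≈ 7.6358e+18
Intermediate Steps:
(1/(4944595 + (849 - 177)*1019) + (-1040054 - 383537))*(924844 + (-1215227 - 841876)*(2261456 + 345965)) = (1/(4944595 + 672*1019) - 1423591)*(924844 - 2057103*2607421) = (1/(4944595 + 684768) - 1423591)*(924844 - 5363733561363) = (1/5629363 - 1423591)*(-5363732636519) = -8013910502532/5629363*(-5363732636519) = 42984473308573268585166108/5629363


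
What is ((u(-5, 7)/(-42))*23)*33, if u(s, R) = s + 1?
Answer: 506/7 ≈ 72.286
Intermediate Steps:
u(s, R) = 1 + s
((u(-5, 7)/(-42))*23)*33 = (((1 - 5)/(-42))*23)*33 = (-4*(-1/42)*23)*33 = ((2/21)*23)*33 = (46/21)*33 = 506/7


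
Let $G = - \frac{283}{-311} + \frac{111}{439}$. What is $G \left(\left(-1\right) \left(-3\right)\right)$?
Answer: $\frac{476274}{136529} \approx 3.4884$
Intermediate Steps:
$G = \frac{158758}{136529}$ ($G = \left(-283\right) \left(- \frac{1}{311}\right) + 111 \cdot \frac{1}{439} = \frac{283}{311} + \frac{111}{439} = \frac{158758}{136529} \approx 1.1628$)
$G \left(\left(-1\right) \left(-3\right)\right) = \frac{158758 \left(\left(-1\right) \left(-3\right)\right)}{136529} = \frac{158758}{136529} \cdot 3 = \frac{476274}{136529}$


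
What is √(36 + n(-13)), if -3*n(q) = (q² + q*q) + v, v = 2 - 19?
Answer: I*√71 ≈ 8.4261*I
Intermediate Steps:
v = -17
n(q) = 17/3 - 2*q²/3 (n(q) = -((q² + q*q) - 17)/3 = -((q² + q²) - 17)/3 = -(2*q² - 17)/3 = -(-17 + 2*q²)/3 = 17/3 - 2*q²/3)
√(36 + n(-13)) = √(36 + (17/3 - ⅔*(-13)²)) = √(36 + (17/3 - ⅔*169)) = √(36 + (17/3 - 338/3)) = √(36 - 107) = √(-71) = I*√71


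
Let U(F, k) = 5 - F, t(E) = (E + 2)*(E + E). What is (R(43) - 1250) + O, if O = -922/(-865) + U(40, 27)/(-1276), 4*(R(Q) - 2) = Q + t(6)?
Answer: -334476452/275935 ≈ -1212.2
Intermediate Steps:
t(E) = 2*E*(2 + E) (t(E) = (2 + E)*(2*E) = 2*E*(2 + E))
R(Q) = 26 + Q/4 (R(Q) = 2 + (Q + 2*6*(2 + 6))/4 = 2 + (Q + 2*6*8)/4 = 2 + (Q + 96)/4 = 2 + (96 + Q)/4 = 2 + (24 + Q/4) = 26 + Q/4)
O = 1206747/1103740 (O = -922/(-865) + (5 - 1*40)/(-1276) = -922*(-1/865) + (5 - 40)*(-1/1276) = 922/865 - 35*(-1/1276) = 922/865 + 35/1276 = 1206747/1103740 ≈ 1.0933)
(R(43) - 1250) + O = ((26 + (1/4)*43) - 1250) + 1206747/1103740 = ((26 + 43/4) - 1250) + 1206747/1103740 = (147/4 - 1250) + 1206747/1103740 = -4853/4 + 1206747/1103740 = -334476452/275935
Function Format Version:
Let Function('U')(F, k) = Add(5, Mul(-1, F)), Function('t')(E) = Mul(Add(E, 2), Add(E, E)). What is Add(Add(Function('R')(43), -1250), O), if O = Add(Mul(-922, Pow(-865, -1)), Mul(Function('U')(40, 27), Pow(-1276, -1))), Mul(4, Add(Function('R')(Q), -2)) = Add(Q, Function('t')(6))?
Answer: Rational(-334476452, 275935) ≈ -1212.2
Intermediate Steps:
Function('t')(E) = Mul(2, E, Add(2, E)) (Function('t')(E) = Mul(Add(2, E), Mul(2, E)) = Mul(2, E, Add(2, E)))
Function('R')(Q) = Add(26, Mul(Rational(1, 4), Q)) (Function('R')(Q) = Add(2, Mul(Rational(1, 4), Add(Q, Mul(2, 6, Add(2, 6))))) = Add(2, Mul(Rational(1, 4), Add(Q, Mul(2, 6, 8)))) = Add(2, Mul(Rational(1, 4), Add(Q, 96))) = Add(2, Mul(Rational(1, 4), Add(96, Q))) = Add(2, Add(24, Mul(Rational(1, 4), Q))) = Add(26, Mul(Rational(1, 4), Q)))
O = Rational(1206747, 1103740) (O = Add(Mul(-922, Pow(-865, -1)), Mul(Add(5, Mul(-1, 40)), Pow(-1276, -1))) = Add(Mul(-922, Rational(-1, 865)), Mul(Add(5, -40), Rational(-1, 1276))) = Add(Rational(922, 865), Mul(-35, Rational(-1, 1276))) = Add(Rational(922, 865), Rational(35, 1276)) = Rational(1206747, 1103740) ≈ 1.0933)
Add(Add(Function('R')(43), -1250), O) = Add(Add(Add(26, Mul(Rational(1, 4), 43)), -1250), Rational(1206747, 1103740)) = Add(Add(Add(26, Rational(43, 4)), -1250), Rational(1206747, 1103740)) = Add(Add(Rational(147, 4), -1250), Rational(1206747, 1103740)) = Add(Rational(-4853, 4), Rational(1206747, 1103740)) = Rational(-334476452, 275935)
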